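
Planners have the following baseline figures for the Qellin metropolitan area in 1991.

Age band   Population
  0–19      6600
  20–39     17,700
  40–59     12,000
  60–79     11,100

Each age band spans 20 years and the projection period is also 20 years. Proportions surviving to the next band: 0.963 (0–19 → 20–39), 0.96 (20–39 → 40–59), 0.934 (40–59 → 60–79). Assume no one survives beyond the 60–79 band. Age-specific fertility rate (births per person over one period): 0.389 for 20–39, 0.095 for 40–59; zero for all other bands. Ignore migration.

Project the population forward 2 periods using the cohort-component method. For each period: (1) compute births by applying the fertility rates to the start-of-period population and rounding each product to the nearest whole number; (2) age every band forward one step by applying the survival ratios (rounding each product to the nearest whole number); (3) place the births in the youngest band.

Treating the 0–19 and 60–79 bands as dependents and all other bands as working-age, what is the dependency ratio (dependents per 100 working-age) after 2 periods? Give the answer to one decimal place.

144.3

Period 1.
Births: 17700 * 0.389 = 6885, 12000 * 0.095 = 1140 → 8025
20–39: 6600 * 0.963 = 6356
40–59: 17700 * 0.96 = 16992
60–79: 12000 * 0.934 = 11208
Population now: 0–19=8025, 20–39=6356, 40–59=16992, 60–79=11208
Period 2.
Births: 6356 * 0.389 = 2472, 16992 * 0.095 = 1614 → 4086
20–39: 8025 * 0.963 = 7728
40–59: 6356 * 0.96 = 6102
60–79: 16992 * 0.934 = 15871
Population now: 0–19=4086, 20–39=7728, 40–59=6102, 60–79=15871
Dependents (band 0–19 + band 60–79) = 4086 + 15871 = 19957; working-age = 13830; ratio = 19957/13830 × 100 = 144.3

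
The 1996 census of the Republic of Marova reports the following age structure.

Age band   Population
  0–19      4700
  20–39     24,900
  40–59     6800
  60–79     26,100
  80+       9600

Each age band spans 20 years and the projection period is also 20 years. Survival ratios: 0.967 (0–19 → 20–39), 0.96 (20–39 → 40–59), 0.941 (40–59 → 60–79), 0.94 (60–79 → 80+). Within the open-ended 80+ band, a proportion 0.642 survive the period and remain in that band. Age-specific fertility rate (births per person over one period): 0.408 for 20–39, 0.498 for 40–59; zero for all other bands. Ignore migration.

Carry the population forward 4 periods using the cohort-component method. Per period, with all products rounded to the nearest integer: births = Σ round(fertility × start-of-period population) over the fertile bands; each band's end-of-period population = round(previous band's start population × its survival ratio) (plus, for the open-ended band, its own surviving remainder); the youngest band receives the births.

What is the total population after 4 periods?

71599

(Bands numbered youngest = 1 to oldest = 5.)
Period 1:
Births: 24900 × 0.408 = 10159  |  6800 × 0.498 = 3386 ⇒ total 13545
Band 2: 4700 × 0.967 = 4545
Band 3: 24900 × 0.96 = 23904
Band 4: 6800 × 0.941 = 6399
Band 5: 26100 × 0.94 + 9600 × 0.642 = 24534 + 6163 = 30697
→ [13545, 4545, 23904, 6399, 30697]
Period 2:
Births: 4545 × 0.408 = 1854  |  23904 × 0.498 = 11904 ⇒ total 13758
Band 2: 13545 × 0.967 = 13098
Band 3: 4545 × 0.96 = 4363
Band 4: 23904 × 0.941 = 22494
Band 5: 6399 × 0.94 + 30697 × 0.642 = 6015 + 19707 = 25722
→ [13758, 13098, 4363, 22494, 25722]
Period 3:
Births: 13098 × 0.408 = 5344  |  4363 × 0.498 = 2173 ⇒ total 7517
Band 2: 13758 × 0.967 = 13304
Band 3: 13098 × 0.96 = 12574
Band 4: 4363 × 0.941 = 4106
Band 5: 22494 × 0.94 + 25722 × 0.642 = 21144 + 16514 = 37658
→ [7517, 13304, 12574, 4106, 37658]
Period 4:
Births: 13304 × 0.408 = 5428  |  12574 × 0.498 = 6262 ⇒ total 11690
Band 2: 7517 × 0.967 = 7269
Band 3: 13304 × 0.96 = 12772
Band 4: 12574 × 0.941 = 11832
Band 5: 4106 × 0.94 + 37658 × 0.642 = 3860 + 24176 = 28036
→ [11690, 7269, 12772, 11832, 28036]
Total after period 4: 11690 + 7269 + 12772 + 11832 + 28036 = 71599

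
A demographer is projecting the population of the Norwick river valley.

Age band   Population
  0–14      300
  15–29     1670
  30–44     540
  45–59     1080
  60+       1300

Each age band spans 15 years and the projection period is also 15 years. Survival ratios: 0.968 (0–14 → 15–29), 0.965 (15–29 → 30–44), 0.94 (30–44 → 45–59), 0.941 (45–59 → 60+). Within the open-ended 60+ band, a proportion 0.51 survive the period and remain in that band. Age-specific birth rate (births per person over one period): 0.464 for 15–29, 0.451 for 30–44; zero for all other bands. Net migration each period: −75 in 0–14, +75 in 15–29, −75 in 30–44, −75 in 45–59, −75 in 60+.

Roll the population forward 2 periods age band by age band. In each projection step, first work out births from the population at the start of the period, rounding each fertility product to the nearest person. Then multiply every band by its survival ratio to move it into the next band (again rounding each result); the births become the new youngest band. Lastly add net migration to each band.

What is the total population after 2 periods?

Let group 1 be 0–14 through group 5 = 60+.
After projecting period 1:
Births: 1670 * 0.464 = 775  |  540 * 0.451 = 244 ⇒ total 1019
Group 2: 300 * 0.968 = 290
Group 3: 1670 * 0.965 = 1612
Group 4: 540 * 0.94 = 508
Group 5: 1080 * 0.941 + 1300 * 0.51 = 1016 + 663 = 1679
Net migration: Group 1 − 75 → 944; Group 2 + 75 → 365; Group 3 − 75 → 1537; Group 4 − 75 → 433; Group 5 − 75 → 1604
End of period: [944, 365, 1537, 433, 1604]
After projecting period 2:
Births: 365 * 0.464 = 169  |  1537 * 0.451 = 693 ⇒ total 862
Group 2: 944 * 0.968 = 914
Group 3: 365 * 0.965 = 352
Group 4: 1537 * 0.94 = 1445
Group 5: 433 * 0.941 + 1604 * 0.51 = 407 + 818 = 1225
Net migration: Group 1 − 75 → 787; Group 2 + 75 → 989; Group 3 − 75 → 277; Group 4 − 75 → 1370; Group 5 − 75 → 1150
End of period: [787, 989, 277, 1370, 1150]
Total after period 2: 787 + 989 + 277 + 1370 + 1150 = 4573

4573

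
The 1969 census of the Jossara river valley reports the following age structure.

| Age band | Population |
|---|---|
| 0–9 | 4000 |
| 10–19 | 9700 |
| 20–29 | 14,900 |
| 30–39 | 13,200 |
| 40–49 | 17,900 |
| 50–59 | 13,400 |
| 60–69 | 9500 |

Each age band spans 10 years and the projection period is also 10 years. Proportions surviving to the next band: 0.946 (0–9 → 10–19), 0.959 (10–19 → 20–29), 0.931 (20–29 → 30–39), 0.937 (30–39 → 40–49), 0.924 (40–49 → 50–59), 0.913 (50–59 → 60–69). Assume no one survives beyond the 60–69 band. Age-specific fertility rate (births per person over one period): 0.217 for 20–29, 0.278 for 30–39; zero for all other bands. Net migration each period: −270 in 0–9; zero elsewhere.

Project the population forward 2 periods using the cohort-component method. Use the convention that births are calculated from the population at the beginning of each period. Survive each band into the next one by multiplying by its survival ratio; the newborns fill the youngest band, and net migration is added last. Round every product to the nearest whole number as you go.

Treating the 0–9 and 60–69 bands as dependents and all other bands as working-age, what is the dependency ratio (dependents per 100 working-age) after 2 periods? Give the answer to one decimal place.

(Groups numbered youngest = 1 to oldest = 7.)
[period 1]
Births: 14900 × 0.217 = 3233 ; 13200 × 0.278 = 3670 → total 6903
Group 2: 4000 × 0.946 = 3784
Group 3: 9700 × 0.959 = 9302
Group 4: 14900 × 0.931 = 13872
Group 5: 13200 × 0.937 = 12368
Group 6: 17900 × 0.924 = 16540
Group 7: 13400 × 0.913 = 12234
Net migration: Group 1 − 270 → 6633
Giving 6633 / 3784 / 9302 / 13872 / 12368 / 16540 / 12234.
[period 2]
Births: 9302 × 0.217 = 2019 ; 13872 × 0.278 = 3856 → total 5875
Group 2: 6633 × 0.946 = 6275
Group 3: 3784 × 0.959 = 3629
Group 4: 9302 × 0.931 = 8660
Group 5: 13872 × 0.937 = 12998
Group 6: 12368 × 0.924 = 11428
Group 7: 16540 × 0.913 = 15101
Net migration: Group 1 − 270 → 5605
Giving 5605 / 6275 / 3629 / 8660 / 12998 / 11428 / 15101.
Dependents (band 0–9 + band 60–69) = 5605 + 15101 = 20706; working-age = 42990; ratio = 20706/42990 × 100 = 48.2

48.2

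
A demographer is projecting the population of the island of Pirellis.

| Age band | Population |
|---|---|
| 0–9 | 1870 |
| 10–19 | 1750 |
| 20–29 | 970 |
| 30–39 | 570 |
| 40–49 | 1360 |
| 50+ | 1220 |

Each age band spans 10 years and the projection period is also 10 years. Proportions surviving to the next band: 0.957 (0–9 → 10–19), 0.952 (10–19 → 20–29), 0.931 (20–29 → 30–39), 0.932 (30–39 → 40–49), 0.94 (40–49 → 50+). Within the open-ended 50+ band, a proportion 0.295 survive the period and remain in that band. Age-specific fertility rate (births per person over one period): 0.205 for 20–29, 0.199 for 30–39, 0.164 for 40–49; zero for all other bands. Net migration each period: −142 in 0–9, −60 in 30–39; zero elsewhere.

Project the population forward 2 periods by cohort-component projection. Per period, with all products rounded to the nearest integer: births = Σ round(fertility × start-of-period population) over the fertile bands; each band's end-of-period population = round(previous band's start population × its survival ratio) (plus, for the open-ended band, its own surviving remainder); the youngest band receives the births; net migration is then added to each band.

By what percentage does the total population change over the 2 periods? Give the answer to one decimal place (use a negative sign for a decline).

-25.1

— Period 1 —
Births: 970 × 0.205 = 199, 570 × 0.199 = 113, 1360 × 0.164 = 223 → total 535
10–19: 1870 × 0.957 = 1790
20–29: 1750 × 0.952 = 1666
30–39: 970 × 0.931 = 903
40–49: 570 × 0.932 = 531
50+: 1360 × 0.94 + 1220 × 0.295 = 1278 + 360 = 1638
Net migration: 0–9 − 142 → 393; 30–39 − 60 → 843
End of period: [393, 1790, 1666, 843, 531, 1638]
— Period 2 —
Births: 1666 × 0.205 = 342, 843 × 0.199 = 168, 531 × 0.164 = 87 → total 597
10–19: 393 × 0.957 = 376
20–29: 1790 × 0.952 = 1704
30–39: 1666 × 0.931 = 1551
40–49: 843 × 0.932 = 786
50+: 531 × 0.94 + 1638 × 0.295 = 499 + 483 = 982
Net migration: 0–9 − 142 → 455; 30–39 − 60 → 1491
End of period: [455, 376, 1704, 1491, 786, 982]
Total: 7740 → 5794; change = -1946; percentage change = -25.1%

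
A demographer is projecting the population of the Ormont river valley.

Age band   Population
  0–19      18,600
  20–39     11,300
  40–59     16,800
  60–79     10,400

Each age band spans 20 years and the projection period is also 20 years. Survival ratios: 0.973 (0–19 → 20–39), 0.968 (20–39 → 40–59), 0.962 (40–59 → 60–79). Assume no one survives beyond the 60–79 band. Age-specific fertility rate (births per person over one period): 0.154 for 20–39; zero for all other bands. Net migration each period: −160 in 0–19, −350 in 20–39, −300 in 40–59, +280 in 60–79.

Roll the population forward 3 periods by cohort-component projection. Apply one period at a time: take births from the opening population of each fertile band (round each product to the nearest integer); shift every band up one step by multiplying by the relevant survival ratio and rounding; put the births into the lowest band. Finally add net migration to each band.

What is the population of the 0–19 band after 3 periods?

(Bands numbered youngest = 1 to oldest = 4.)
Period 1.
Births: 11300 × 0.154 = 1740
Band 2: 18600 × 0.973 = 18098
Band 3: 11300 × 0.968 = 10938
Band 4: 16800 × 0.962 = 16162
Net migration: Band 1 − 160 → 1580; Band 2 − 350 → 17748; Band 3 − 300 → 10638; Band 4 + 280 → 16442
Giving 1580 / 17748 / 10638 / 16442.
Period 2.
Births: 17748 × 0.154 = 2733
Band 2: 1580 × 0.973 = 1537
Band 3: 17748 × 0.968 = 17180
Band 4: 10638 × 0.962 = 10234
Net migration: Band 1 − 160 → 2573; Band 2 − 350 → 1187; Band 3 − 300 → 16880; Band 4 + 280 → 10514
Giving 2573 / 1187 / 16880 / 10514.
Period 3.
Births: 1187 × 0.154 = 183
Band 2: 2573 × 0.973 = 2504
Band 3: 1187 × 0.968 = 1149
Band 4: 16880 × 0.962 = 16239
Net migration: Band 1 − 160 → 23; Band 2 − 350 → 2154; Band 3 − 300 → 849; Band 4 + 280 → 16519
Giving 23 / 2154 / 849 / 16519.

23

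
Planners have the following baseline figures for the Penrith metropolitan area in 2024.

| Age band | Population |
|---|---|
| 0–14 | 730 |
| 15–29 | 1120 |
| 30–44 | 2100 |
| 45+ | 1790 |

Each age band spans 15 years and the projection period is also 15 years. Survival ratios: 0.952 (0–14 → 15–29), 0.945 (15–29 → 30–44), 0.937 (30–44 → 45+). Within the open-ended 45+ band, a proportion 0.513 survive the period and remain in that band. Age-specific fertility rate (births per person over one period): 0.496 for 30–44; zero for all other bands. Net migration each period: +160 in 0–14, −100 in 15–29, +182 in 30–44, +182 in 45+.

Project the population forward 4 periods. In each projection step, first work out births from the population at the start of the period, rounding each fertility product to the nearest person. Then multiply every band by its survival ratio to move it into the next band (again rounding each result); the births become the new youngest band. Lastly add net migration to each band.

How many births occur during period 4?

580

Numbering the bands 1..4 from youngest to oldest:
After projecting period 1:
Births: 2100 × 0.496 = 1042
Band 2: 730 × 0.952 = 695
Band 3: 1120 × 0.945 = 1058
Band 4: 2100 × 0.937 + 1790 × 0.513 = 1968 + 918 = 2886
Net migration: Band 1 + 160 → 1202; Band 2 − 100 → 595; Band 3 + 182 → 1240; Band 4 + 182 → 3068
Giving 1202 / 595 / 1240 / 3068.
After projecting period 2:
Births: 1240 × 0.496 = 615
Band 2: 1202 × 0.952 = 1144
Band 3: 595 × 0.945 = 562
Band 4: 1240 × 0.937 + 3068 × 0.513 = 1162 + 1574 = 2736
Net migration: Band 1 + 160 → 775; Band 2 − 100 → 1044; Band 3 + 182 → 744; Band 4 + 182 → 2918
Giving 775 / 1044 / 744 / 2918.
After projecting period 3:
Births: 744 × 0.496 = 369
Band 2: 775 × 0.952 = 738
Band 3: 1044 × 0.945 = 987
Band 4: 744 × 0.937 + 2918 × 0.513 = 697 + 1497 = 2194
Net migration: Band 1 + 160 → 529; Band 2 − 100 → 638; Band 3 + 182 → 1169; Band 4 + 182 → 2376
Giving 529 / 638 / 1169 / 2376.
After projecting period 4:
Births: 1169 × 0.496 = 580
Band 2: 529 × 0.952 = 504
Band 3: 638 × 0.945 = 603
Band 4: 1169 × 0.937 + 2376 × 0.513 = 1095 + 1219 = 2314
Net migration: Band 1 + 160 → 740; Band 2 − 100 → 404; Band 3 + 182 → 785; Band 4 + 182 → 2496
Giving 740 / 404 / 785 / 2496.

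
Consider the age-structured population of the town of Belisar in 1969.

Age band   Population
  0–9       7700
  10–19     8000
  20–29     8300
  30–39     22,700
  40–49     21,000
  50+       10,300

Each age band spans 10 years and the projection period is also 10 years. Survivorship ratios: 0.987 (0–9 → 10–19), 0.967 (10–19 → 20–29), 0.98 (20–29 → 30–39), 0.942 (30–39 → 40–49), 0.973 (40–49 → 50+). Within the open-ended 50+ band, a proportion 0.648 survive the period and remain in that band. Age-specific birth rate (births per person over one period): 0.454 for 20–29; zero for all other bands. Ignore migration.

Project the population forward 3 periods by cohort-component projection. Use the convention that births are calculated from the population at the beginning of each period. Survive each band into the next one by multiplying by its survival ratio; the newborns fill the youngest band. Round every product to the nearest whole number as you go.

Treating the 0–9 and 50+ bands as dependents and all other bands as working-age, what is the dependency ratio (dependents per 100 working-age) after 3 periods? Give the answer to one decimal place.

166.6

(Groups numbered youngest = 1 to oldest = 6.)
After projecting period 1:
Births: 8300 × 0.454 = 3768
Group 2: 7700 × 0.987 = 7600
Group 3: 8000 × 0.967 = 7736
Group 4: 8300 × 0.98 = 8134
Group 5: 22700 × 0.942 = 21383
Group 6: 21000 × 0.973 + 10300 × 0.648 = 20433 + 6674 = 27107
Giving 3768 / 7600 / 7736 / 8134 / 21383 / 27107.
After projecting period 2:
Births: 7736 × 0.454 = 3512
Group 2: 3768 × 0.987 = 3719
Group 3: 7600 × 0.967 = 7349
Group 4: 7736 × 0.98 = 7581
Group 5: 8134 × 0.942 = 7662
Group 6: 21383 × 0.973 + 27107 × 0.648 = 20806 + 17565 = 38371
Giving 3512 / 3719 / 7349 / 7581 / 7662 / 38371.
After projecting period 3:
Births: 7349 × 0.454 = 3336
Group 2: 3512 × 0.987 = 3466
Group 3: 3719 × 0.967 = 3596
Group 4: 7349 × 0.98 = 7202
Group 5: 7581 × 0.942 = 7141
Group 6: 7662 × 0.973 + 38371 × 0.648 = 7455 + 24864 = 32319
Giving 3336 / 3466 / 3596 / 7202 / 7141 / 32319.
Dependents (band 0–9 + band 50+) = 3336 + 32319 = 35655; working-age = 21405; ratio = 35655/21405 × 100 = 166.6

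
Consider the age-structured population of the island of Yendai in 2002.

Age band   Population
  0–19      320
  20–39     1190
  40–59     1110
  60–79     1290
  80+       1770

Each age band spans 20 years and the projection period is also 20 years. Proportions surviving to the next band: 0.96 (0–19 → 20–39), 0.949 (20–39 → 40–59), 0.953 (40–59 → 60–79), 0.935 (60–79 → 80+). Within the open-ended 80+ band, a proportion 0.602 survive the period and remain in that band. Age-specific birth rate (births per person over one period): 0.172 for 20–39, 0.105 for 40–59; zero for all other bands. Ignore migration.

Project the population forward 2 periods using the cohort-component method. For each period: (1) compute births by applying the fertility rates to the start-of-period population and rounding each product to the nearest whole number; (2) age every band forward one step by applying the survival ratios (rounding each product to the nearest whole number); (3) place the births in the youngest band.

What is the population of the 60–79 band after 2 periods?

1076

(Groups numbered youngest = 1 to oldest = 5.)
Period 1.
Births: 1190 * 0.172 = 205 ; 1110 * 0.105 = 117 ⇒ total 322
Group 2: 320 * 0.96 = 307
Group 3: 1190 * 0.949 = 1129
Group 4: 1110 * 0.953 = 1058
Group 5: 1290 * 0.935 + 1770 * 0.602 = 1206 + 1066 = 2272
→ [322, 307, 1129, 1058, 2272]
Period 2.
Births: 307 * 0.172 = 53 ; 1129 * 0.105 = 119 ⇒ total 172
Group 2: 322 * 0.96 = 309
Group 3: 307 * 0.949 = 291
Group 4: 1129 * 0.953 = 1076
Group 5: 1058 * 0.935 + 2272 * 0.602 = 989 + 1368 = 2357
→ [172, 309, 291, 1076, 2357]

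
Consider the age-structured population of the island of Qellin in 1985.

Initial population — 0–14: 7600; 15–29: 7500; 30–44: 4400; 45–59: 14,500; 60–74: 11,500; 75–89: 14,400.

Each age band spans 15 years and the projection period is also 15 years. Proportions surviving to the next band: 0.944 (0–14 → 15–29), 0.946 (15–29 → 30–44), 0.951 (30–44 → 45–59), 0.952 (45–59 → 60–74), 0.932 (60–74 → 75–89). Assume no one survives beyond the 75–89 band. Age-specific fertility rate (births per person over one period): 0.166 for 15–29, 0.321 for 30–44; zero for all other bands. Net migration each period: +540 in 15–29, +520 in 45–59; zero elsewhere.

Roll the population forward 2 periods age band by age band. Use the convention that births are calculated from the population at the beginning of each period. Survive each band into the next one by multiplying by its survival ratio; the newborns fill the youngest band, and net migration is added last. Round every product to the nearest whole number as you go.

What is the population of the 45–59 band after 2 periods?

7267

Period 1.
Births: 7500 × 0.166 = 1245  |  4400 × 0.321 = 1412 — total 2657
15–29: 7600 × 0.944 = 7174
30–44: 7500 × 0.946 = 7095
45–59: 4400 × 0.951 = 4184
60–74: 14500 × 0.952 = 13804
75–89: 11500 × 0.932 = 10718
Net migration: 15–29 + 540 → 7714; 45–59 + 520 → 4704
Population now: 0–14=2657, 15–29=7714, 30–44=7095, 45–59=4704, 60–74=13804, 75–89=10718
Period 2.
Births: 7714 × 0.166 = 1281  |  7095 × 0.321 = 2277 — total 3558
15–29: 2657 × 0.944 = 2508
30–44: 7714 × 0.946 = 7297
45–59: 7095 × 0.951 = 6747
60–74: 4704 × 0.952 = 4478
75–89: 13804 × 0.932 = 12865
Net migration: 15–29 + 540 → 3048; 45–59 + 520 → 7267
Population now: 0–14=3558, 15–29=3048, 30–44=7297, 45–59=7267, 60–74=4478, 75–89=12865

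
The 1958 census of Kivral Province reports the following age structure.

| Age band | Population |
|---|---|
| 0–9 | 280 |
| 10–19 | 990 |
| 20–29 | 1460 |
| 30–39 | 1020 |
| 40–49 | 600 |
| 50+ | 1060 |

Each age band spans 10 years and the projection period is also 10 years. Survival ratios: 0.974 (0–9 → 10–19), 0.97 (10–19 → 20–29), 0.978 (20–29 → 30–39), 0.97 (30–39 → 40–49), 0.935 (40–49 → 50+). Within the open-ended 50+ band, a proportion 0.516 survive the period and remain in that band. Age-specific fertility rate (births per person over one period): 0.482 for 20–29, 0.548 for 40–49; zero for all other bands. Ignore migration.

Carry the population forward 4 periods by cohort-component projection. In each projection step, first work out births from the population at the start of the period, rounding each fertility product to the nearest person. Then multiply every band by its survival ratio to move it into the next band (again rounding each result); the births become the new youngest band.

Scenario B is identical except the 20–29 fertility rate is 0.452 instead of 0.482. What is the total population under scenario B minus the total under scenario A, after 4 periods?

Let band 1 be 0–9 through band 6 = 50+.
Period 1:
Births: 1460 × 0.482 = 704  |  600 × 0.548 = 329 → total 1033
Band 2: 280 × 0.974 = 273
Band 3: 990 × 0.97 = 960
Band 4: 1460 × 0.978 = 1428
Band 5: 1020 × 0.97 = 989
Band 6: 600 × 0.935 + 1060 × 0.516 = 561 + 547 = 1108
End of period: [1033, 273, 960, 1428, 989, 1108]
Period 2:
Births: 960 × 0.482 = 463  |  989 × 0.548 = 542 → total 1005
Band 2: 1033 × 0.974 = 1006
Band 3: 273 × 0.97 = 265
Band 4: 960 × 0.978 = 939
Band 5: 1428 × 0.97 = 1385
Band 6: 989 × 0.935 + 1108 × 0.516 = 925 + 572 = 1497
End of period: [1005, 1006, 265, 939, 1385, 1497]
Period 3:
Births: 265 × 0.482 = 128  |  1385 × 0.548 = 759 → total 887
Band 2: 1005 × 0.974 = 979
Band 3: 1006 × 0.97 = 976
Band 4: 265 × 0.978 = 259
Band 5: 939 × 0.97 = 911
Band 6: 1385 × 0.935 + 1497 × 0.516 = 1295 + 772 = 2067
End of period: [887, 979, 976, 259, 911, 2067]
Period 4:
Births: 976 × 0.482 = 470  |  911 × 0.548 = 499 → total 969
Band 2: 887 × 0.974 = 864
Band 3: 979 × 0.97 = 950
Band 4: 976 × 0.978 = 955
Band 5: 259 × 0.97 = 251
Band 6: 911 × 0.935 + 2067 × 0.516 = 852 + 1067 = 1919
End of period: [969, 864, 950, 955, 251, 1919]
Scenario A total after 4 periods: 5908
Scenario B projection —
Period 1:
Births: 1460 × 0.452 = 660  |  600 × 0.548 = 329 → total 989
Band 2: 280 × 0.974 = 273
Band 3: 990 × 0.97 = 960
Band 4: 1460 × 0.978 = 1428
Band 5: 1020 × 0.97 = 989
Band 6: 600 × 0.935 + 1060 × 0.516 = 561 + 547 = 1108
End of period: [989, 273, 960, 1428, 989, 1108]
Period 2:
Births: 960 × 0.452 = 434  |  989 × 0.548 = 542 → total 976
Band 2: 989 × 0.974 = 963
Band 3: 273 × 0.97 = 265
Band 4: 960 × 0.978 = 939
Band 5: 1428 × 0.97 = 1385
Band 6: 989 × 0.935 + 1108 × 0.516 = 925 + 572 = 1497
End of period: [976, 963, 265, 939, 1385, 1497]
Period 3:
Births: 265 × 0.452 = 120  |  1385 × 0.548 = 759 → total 879
Band 2: 976 × 0.974 = 951
Band 3: 963 × 0.97 = 934
Band 4: 265 × 0.978 = 259
Band 5: 939 × 0.97 = 911
Band 6: 1385 × 0.935 + 1497 × 0.516 = 1295 + 772 = 2067
End of period: [879, 951, 934, 259, 911, 2067]
Period 4:
Births: 934 × 0.452 = 422  |  911 × 0.548 = 499 → total 921
Band 2: 879 × 0.974 = 856
Band 3: 951 × 0.97 = 922
Band 4: 934 × 0.978 = 913
Band 5: 259 × 0.97 = 251
Band 6: 911 × 0.935 + 2067 × 0.516 = 852 + 1067 = 1919
End of period: [921, 856, 922, 913, 251, 1919]
Scenario B total after 4 periods: 5782
Difference B − A = 5782 − 5908 = -126

-126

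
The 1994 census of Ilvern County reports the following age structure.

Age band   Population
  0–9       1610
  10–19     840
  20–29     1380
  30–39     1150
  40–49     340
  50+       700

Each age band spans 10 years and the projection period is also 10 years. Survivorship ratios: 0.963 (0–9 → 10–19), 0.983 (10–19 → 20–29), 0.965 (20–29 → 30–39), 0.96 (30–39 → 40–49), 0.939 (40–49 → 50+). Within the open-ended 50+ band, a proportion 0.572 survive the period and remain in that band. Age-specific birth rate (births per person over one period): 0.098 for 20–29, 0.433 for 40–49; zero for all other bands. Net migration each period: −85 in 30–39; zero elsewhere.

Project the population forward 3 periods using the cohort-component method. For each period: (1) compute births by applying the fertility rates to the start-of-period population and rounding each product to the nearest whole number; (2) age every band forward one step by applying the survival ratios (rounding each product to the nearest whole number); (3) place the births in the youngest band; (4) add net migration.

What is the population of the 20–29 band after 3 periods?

After projecting period 1:
Births: 1380 × 0.098 = 135 ; 340 × 0.433 = 147 — total 282
10–19: 1610 × 0.963 = 1550
20–29: 840 × 0.983 = 826
30–39: 1380 × 0.965 = 1332
40–49: 1150 × 0.96 = 1104
50+: 340 × 0.939 + 700 × 0.572 = 319 + 400 = 719
Net migration: 30–39 − 85 → 1247
Population now: 0–9=282, 10–19=1550, 20–29=826, 30–39=1247, 40–49=1104, 50+=719
After projecting period 2:
Births: 826 × 0.098 = 81 ; 1104 × 0.433 = 478 — total 559
10–19: 282 × 0.963 = 272
20–29: 1550 × 0.983 = 1524
30–39: 826 × 0.965 = 797
40–49: 1247 × 0.96 = 1197
50+: 1104 × 0.939 + 719 × 0.572 = 1037 + 411 = 1448
Net migration: 30–39 − 85 → 712
Population now: 0–9=559, 10–19=272, 20–29=1524, 30–39=712, 40–49=1197, 50+=1448
After projecting period 3:
Births: 1524 × 0.098 = 149 ; 1197 × 0.433 = 518 — total 667
10–19: 559 × 0.963 = 538
20–29: 272 × 0.983 = 267
30–39: 1524 × 0.965 = 1471
40–49: 712 × 0.96 = 684
50+: 1197 × 0.939 + 1448 × 0.572 = 1124 + 828 = 1952
Net migration: 30–39 − 85 → 1386
Population now: 0–9=667, 10–19=538, 20–29=267, 30–39=1386, 40–49=684, 50+=1952

267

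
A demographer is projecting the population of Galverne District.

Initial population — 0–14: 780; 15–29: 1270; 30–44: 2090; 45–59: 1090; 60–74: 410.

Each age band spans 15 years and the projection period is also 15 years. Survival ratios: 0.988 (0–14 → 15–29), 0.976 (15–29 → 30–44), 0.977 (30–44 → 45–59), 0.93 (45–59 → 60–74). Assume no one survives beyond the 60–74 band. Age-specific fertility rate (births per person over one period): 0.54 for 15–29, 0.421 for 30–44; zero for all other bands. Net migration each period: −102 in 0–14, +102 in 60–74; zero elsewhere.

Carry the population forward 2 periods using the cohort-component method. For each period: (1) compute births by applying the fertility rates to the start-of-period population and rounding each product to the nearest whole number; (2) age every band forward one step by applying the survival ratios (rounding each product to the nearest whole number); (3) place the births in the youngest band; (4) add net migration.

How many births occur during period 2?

938

Numbering the bands 1..5 from youngest to oldest:
Period 1:
Births: 1270 × 0.54 = 686  |  2090 × 0.421 = 880 → 1566
Band 2: 780 × 0.988 = 771
Band 3: 1270 × 0.976 = 1240
Band 4: 2090 × 0.977 = 2042
Band 5: 1090 × 0.93 = 1014
Net migration: Band 1 − 102 → 1464; Band 5 + 102 → 1116
Population now: 0–14=1464, 15–29=771, 30–44=1240, 45–59=2042, 60–74=1116
Period 2:
Births: 771 × 0.54 = 416  |  1240 × 0.421 = 522 → 938
Band 2: 1464 × 0.988 = 1446
Band 3: 771 × 0.976 = 752
Band 4: 1240 × 0.977 = 1211
Band 5: 2042 × 0.93 = 1899
Net migration: Band 1 − 102 → 836; Band 5 + 102 → 2001
Population now: 0–14=836, 15–29=1446, 30–44=752, 45–59=1211, 60–74=2001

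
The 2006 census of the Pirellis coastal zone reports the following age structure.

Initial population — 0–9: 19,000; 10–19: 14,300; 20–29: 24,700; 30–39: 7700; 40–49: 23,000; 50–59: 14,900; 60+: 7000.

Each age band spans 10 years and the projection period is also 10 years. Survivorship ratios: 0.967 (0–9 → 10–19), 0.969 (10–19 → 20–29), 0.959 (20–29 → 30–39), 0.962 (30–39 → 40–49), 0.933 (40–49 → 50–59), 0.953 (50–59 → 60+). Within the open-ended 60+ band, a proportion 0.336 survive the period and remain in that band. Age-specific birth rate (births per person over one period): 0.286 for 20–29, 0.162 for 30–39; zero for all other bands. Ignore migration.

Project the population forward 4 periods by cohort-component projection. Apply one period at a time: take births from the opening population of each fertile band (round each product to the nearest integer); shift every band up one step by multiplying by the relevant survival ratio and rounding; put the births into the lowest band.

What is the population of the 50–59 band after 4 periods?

11927

Numbering the bands 1..7 from youngest to oldest:
Period 1.
Births: 24700 × 0.286 = 7064  |  7700 × 0.162 = 1247 → 8311
Band 2: 19000 × 0.967 = 18373
Band 3: 14300 × 0.969 = 13857
Band 4: 24700 × 0.959 = 23687
Band 5: 7700 × 0.962 = 7407
Band 6: 23000 × 0.933 = 21459
Band 7: 14900 × 0.953 + 7000 × 0.336 = 14200 + 2352 = 16552
→ [8311, 18373, 13857, 23687, 7407, 21459, 16552]
Period 2.
Births: 13857 × 0.286 = 3963  |  23687 × 0.162 = 3837 → 7800
Band 2: 8311 × 0.967 = 8037
Band 3: 18373 × 0.969 = 17803
Band 4: 13857 × 0.959 = 13289
Band 5: 23687 × 0.962 = 22787
Band 6: 7407 × 0.933 = 6911
Band 7: 21459 × 0.953 + 16552 × 0.336 = 20450 + 5561 = 26011
→ [7800, 8037, 17803, 13289, 22787, 6911, 26011]
Period 3.
Births: 17803 × 0.286 = 5092  |  13289 × 0.162 = 2153 → 7245
Band 2: 7800 × 0.967 = 7543
Band 3: 8037 × 0.969 = 7788
Band 4: 17803 × 0.959 = 17073
Band 5: 13289 × 0.962 = 12784
Band 6: 22787 × 0.933 = 21260
Band 7: 6911 × 0.953 + 26011 × 0.336 = 6586 + 8740 = 15326
→ [7245, 7543, 7788, 17073, 12784, 21260, 15326]
Period 4.
Births: 7788 × 0.286 = 2227  |  17073 × 0.162 = 2766 → 4993
Band 2: 7245 × 0.967 = 7006
Band 3: 7543 × 0.969 = 7309
Band 4: 7788 × 0.959 = 7469
Band 5: 17073 × 0.962 = 16424
Band 6: 12784 × 0.933 = 11927
Band 7: 21260 × 0.953 + 15326 × 0.336 = 20261 + 5150 = 25411
→ [4993, 7006, 7309, 7469, 16424, 11927, 25411]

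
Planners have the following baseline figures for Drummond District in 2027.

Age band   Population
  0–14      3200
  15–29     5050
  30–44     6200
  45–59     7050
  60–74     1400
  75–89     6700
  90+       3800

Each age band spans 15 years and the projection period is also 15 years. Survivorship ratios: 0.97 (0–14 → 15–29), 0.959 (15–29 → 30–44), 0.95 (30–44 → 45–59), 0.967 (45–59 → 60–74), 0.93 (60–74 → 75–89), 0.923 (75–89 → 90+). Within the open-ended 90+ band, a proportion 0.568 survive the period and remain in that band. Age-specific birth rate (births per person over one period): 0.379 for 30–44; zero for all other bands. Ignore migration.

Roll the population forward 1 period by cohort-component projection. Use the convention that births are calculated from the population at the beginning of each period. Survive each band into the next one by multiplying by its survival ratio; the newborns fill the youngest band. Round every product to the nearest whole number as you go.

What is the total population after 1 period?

32648

Let band 1 be 0–14 through band 7 = 90+.
Period 1:
Births: 6200 × 0.379 = 2350
Band 2: 3200 × 0.97 = 3104
Band 3: 5050 × 0.959 = 4843
Band 4: 6200 × 0.95 = 5890
Band 5: 7050 × 0.967 = 6817
Band 6: 1400 × 0.93 = 1302
Band 7: 6700 × 0.923 + 3800 × 0.568 = 6184 + 2158 = 8342
End of period: [2350, 3104, 4843, 5890, 6817, 1302, 8342]
Total after period 1: 2350 + 3104 + 4843 + 5890 + 6817 + 1302 + 8342 = 32648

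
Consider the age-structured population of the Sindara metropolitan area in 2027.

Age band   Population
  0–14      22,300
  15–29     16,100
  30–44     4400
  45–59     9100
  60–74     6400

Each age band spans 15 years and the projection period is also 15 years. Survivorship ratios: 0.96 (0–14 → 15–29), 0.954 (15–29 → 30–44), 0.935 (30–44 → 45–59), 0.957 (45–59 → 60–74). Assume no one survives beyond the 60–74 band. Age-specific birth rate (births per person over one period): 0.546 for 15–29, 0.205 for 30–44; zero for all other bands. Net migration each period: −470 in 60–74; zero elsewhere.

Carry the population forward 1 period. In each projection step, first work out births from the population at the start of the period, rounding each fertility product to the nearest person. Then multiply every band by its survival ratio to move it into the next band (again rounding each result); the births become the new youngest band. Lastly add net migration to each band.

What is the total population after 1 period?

58813

Call the bands 1 to 5, youngest first.
— Period 1 —
Births: 16100 × 0.546 = 8791  |  4400 × 0.205 = 902 → 9693
Band 2: 22300 × 0.96 = 21408
Band 3: 16100 × 0.954 = 15359
Band 4: 4400 × 0.935 = 4114
Band 5: 9100 × 0.957 = 8709
Net migration: Band 5 − 470 → 8239
End of period: [9693, 21408, 15359, 4114, 8239]
Total after period 1: 9693 + 21408 + 15359 + 4114 + 8239 = 58813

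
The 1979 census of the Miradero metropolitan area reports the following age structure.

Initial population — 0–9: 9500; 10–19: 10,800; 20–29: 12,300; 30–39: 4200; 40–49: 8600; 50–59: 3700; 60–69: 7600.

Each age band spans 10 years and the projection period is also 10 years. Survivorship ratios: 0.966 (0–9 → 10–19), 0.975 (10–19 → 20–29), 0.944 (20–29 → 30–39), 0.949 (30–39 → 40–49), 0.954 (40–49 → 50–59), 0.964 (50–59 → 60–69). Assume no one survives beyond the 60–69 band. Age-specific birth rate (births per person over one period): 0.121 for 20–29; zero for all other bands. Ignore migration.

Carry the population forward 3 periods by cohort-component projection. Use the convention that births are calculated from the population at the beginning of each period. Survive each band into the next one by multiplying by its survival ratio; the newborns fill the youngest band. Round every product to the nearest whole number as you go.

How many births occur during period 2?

1274

Period 1:
Births: 12300 × 0.121 = 1488
10–19: 9500 × 0.966 = 9177
20–29: 10800 × 0.975 = 10530
30–39: 12300 × 0.944 = 11611
40–49: 4200 × 0.949 = 3986
50–59: 8600 × 0.954 = 8204
60–69: 3700 × 0.964 = 3567
Giving 1488 / 9177 / 10530 / 11611 / 3986 / 8204 / 3567.
Period 2:
Births: 10530 × 0.121 = 1274
10–19: 1488 × 0.966 = 1437
20–29: 9177 × 0.975 = 8948
30–39: 10530 × 0.944 = 9940
40–49: 11611 × 0.949 = 11019
50–59: 3986 × 0.954 = 3803
60–69: 8204 × 0.964 = 7909
Giving 1274 / 1437 / 8948 / 9940 / 11019 / 3803 / 7909.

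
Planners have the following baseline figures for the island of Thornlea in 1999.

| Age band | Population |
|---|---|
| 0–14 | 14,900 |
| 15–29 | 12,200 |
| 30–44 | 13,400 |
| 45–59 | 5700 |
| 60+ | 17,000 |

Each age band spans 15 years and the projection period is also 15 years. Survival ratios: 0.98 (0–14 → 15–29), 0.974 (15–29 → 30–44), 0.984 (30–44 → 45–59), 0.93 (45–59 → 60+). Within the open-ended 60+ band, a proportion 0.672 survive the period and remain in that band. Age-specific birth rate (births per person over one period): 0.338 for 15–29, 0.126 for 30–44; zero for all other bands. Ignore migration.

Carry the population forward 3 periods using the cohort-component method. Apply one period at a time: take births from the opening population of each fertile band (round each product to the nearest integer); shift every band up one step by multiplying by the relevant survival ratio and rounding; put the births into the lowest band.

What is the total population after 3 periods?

56229

(Groups numbered youngest = 1 to oldest = 5.)
Period 1:
Births: 12200 × 0.338 = 4124 ; 13400 × 0.126 = 1688 → total 5812
Group 2: 14900 × 0.98 = 14602
Group 3: 12200 × 0.974 = 11883
Group 4: 13400 × 0.984 = 13186
Group 5: 5700 × 0.93 + 17000 × 0.672 = 5301 + 11424 = 16725
Population now: 0–14=5812, 15–29=14602, 30–44=11883, 45–59=13186, 60+=16725
Period 2:
Births: 14602 × 0.338 = 4935 ; 11883 × 0.126 = 1497 → total 6432
Group 2: 5812 × 0.98 = 5696
Group 3: 14602 × 0.974 = 14222
Group 4: 11883 × 0.984 = 11693
Group 5: 13186 × 0.93 + 16725 × 0.672 = 12263 + 11239 = 23502
Population now: 0–14=6432, 15–29=5696, 30–44=14222, 45–59=11693, 60+=23502
Period 3:
Births: 5696 × 0.338 = 1925 ; 14222 × 0.126 = 1792 → total 3717
Group 2: 6432 × 0.98 = 6303
Group 3: 5696 × 0.974 = 5548
Group 4: 14222 × 0.984 = 13994
Group 5: 11693 × 0.93 + 23502 × 0.672 = 10874 + 15793 = 26667
Population now: 0–14=3717, 15–29=6303, 30–44=5548, 45–59=13994, 60+=26667
Total after period 3: 3717 + 6303 + 5548 + 13994 + 26667 = 56229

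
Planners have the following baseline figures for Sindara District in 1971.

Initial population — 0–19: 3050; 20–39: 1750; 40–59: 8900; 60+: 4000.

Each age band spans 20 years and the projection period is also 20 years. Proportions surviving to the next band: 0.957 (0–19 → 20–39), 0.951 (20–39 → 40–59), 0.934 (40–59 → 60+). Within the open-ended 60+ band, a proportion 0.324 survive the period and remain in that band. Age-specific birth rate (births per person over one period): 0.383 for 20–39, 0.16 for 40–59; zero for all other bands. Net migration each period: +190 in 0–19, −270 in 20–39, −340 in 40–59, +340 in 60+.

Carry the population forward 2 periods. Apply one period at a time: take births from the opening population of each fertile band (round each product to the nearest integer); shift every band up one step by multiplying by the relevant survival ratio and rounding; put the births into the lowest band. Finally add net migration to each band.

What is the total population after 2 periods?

10312

Period 1:
Births: 1750 × 0.383 = 670  |  8900 × 0.16 = 1424 ⇒ total 2094
20–39: 3050 × 0.957 = 2919
40–59: 1750 × 0.951 = 1664
60+: 8900 × 0.934 + 4000 × 0.324 = 8313 + 1296 = 9609
Net migration: 0–19 + 190 → 2284; 20–39 − 270 → 2649; 40–59 − 340 → 1324; 60+ + 340 → 9949
Population now: 0–19=2284, 20–39=2649, 40–59=1324, 60+=9949
Period 2:
Births: 2649 × 0.383 = 1015  |  1324 × 0.16 = 212 ⇒ total 1227
20–39: 2284 × 0.957 = 2186
40–59: 2649 × 0.951 = 2519
60+: 1324 × 0.934 + 9949 × 0.324 = 1237 + 3223 = 4460
Net migration: 0–19 + 190 → 1417; 20–39 − 270 → 1916; 40–59 − 340 → 2179; 60+ + 340 → 4800
Population now: 0–19=1417, 20–39=1916, 40–59=2179, 60+=4800
Total after period 2: 1417 + 1916 + 2179 + 4800 = 10312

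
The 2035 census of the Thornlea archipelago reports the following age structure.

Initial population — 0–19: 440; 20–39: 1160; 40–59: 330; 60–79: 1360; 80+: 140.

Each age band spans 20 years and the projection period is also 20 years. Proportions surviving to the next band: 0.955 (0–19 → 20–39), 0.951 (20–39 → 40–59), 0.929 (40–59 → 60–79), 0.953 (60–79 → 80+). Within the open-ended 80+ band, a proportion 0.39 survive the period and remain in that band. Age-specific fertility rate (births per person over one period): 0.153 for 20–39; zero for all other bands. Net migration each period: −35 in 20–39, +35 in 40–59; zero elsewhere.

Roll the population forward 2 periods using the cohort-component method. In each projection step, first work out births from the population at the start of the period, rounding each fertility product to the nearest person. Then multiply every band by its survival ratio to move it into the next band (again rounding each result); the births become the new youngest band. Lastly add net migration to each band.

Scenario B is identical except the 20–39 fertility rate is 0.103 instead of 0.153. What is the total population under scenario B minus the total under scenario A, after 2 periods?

Period 1.
Births: 1160 × 0.153 = 177
20–39: 440 × 0.955 = 420
40–59: 1160 × 0.951 = 1103
60–79: 330 × 0.929 = 307
80+: 1360 × 0.953 + 140 × 0.39 = 1296 + 55 = 1351
Net migration: 20–39 − 35 → 385; 40–59 + 35 → 1138
Giving 177 / 385 / 1138 / 307 / 1351.
Period 2.
Births: 385 × 0.153 = 59
20–39: 177 × 0.955 = 169
40–59: 385 × 0.951 = 366
60–79: 1138 × 0.929 = 1057
80+: 307 × 0.953 + 1351 × 0.39 = 293 + 527 = 820
Net migration: 20–39 − 35 → 134; 40–59 + 35 → 401
Giving 59 / 134 / 401 / 1057 / 820.
Scenario A total after 2 periods: 2471
Scenario B projection —
Period 1.
Births: 1160 × 0.103 = 119
20–39: 440 × 0.955 = 420
40–59: 1160 × 0.951 = 1103
60–79: 330 × 0.929 = 307
80+: 1360 × 0.953 + 140 × 0.39 = 1296 + 55 = 1351
Net migration: 20–39 − 35 → 385; 40–59 + 35 → 1138
Giving 119 / 385 / 1138 / 307 / 1351.
Period 2.
Births: 385 × 0.103 = 40
20–39: 119 × 0.955 = 114
40–59: 385 × 0.951 = 366
60–79: 1138 × 0.929 = 1057
80+: 307 × 0.953 + 1351 × 0.39 = 293 + 527 = 820
Net migration: 20–39 − 35 → 79; 40–59 + 35 → 401
Giving 40 / 79 / 401 / 1057 / 820.
Scenario B total after 2 periods: 2397
Difference B − A = 2397 − 2471 = -74

-74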